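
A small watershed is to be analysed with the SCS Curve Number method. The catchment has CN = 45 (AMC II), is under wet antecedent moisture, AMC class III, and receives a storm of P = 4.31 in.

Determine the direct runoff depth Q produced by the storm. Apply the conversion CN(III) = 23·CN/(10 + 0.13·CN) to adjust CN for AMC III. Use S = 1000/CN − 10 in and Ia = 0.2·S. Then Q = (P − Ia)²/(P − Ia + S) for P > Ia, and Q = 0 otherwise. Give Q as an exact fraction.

Q = 4518125089/3668391900 in ≈ 1.232 in

Wet (AMC III): CN(III) = 23·45/(10 + 0.13·45) = 1035/(317/20) = 20700/317 ≈ 65.300
Max retention: S = 1000/(20700/317) − 10 = 1100/207 in (≈ 5.314 in)
Ia = 0.2·(1100/207) = 220/207 in ≈ 1.063 in
Excess rainfall: 4.310 − 1.063 = 3.247 in; P > Ia so Q > 0
Runoff Q = (P−Ia)²/(P−Ia+S) = (3.247)²/(3.247+5.314) = 4518125089/3668391900 ≈ 1.232 in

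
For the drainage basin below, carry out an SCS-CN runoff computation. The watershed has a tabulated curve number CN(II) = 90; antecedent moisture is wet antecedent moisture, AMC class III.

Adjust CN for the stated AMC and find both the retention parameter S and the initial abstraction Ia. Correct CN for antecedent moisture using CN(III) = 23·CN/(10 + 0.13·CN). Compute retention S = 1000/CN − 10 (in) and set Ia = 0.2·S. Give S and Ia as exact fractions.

CN(III) from CN(II)=90: (23·90)/(10 + 0.13·90) = 20700/217 ≈ 95.392
S = 1000/(20700/217) − 10 = 100/207 in ≈ 0.483 in
Ia = 0.2S: 0.2·0.483 = 0.097 in (exactly 20/207)

S = 100/207 in ≈ 0.483 in; Ia = 20/207 in ≈ 0.097 in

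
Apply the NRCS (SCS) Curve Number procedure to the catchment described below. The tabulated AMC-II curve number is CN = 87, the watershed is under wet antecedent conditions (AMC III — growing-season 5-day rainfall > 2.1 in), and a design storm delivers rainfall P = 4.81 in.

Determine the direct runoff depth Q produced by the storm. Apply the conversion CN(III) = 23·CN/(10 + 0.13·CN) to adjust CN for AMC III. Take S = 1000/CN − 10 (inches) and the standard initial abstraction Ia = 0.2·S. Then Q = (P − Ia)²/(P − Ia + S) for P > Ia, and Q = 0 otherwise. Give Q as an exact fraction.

Q = 67461281797/16415603700 in ≈ 4.110 in

Wet (AMC III): CN(III) = 23·87/(10 + 0.13·87) = 2001/(2131/100) = 200100/2131 ≈ 93.900
S = 1000/(200100/2131) − 10 = 1300/2001 in ≈ 0.650 in
Ia = 0.2·(1300/2001) = 260/2001 in ≈ 0.130 in
Since P=4.810 > Ia=0.130: effective rainfall P−Ia = 936481/200100 in
Q: (936481/200100)² ÷ (1066481/200100) = 67461281797/16415603700 in (≈ 4.110 in)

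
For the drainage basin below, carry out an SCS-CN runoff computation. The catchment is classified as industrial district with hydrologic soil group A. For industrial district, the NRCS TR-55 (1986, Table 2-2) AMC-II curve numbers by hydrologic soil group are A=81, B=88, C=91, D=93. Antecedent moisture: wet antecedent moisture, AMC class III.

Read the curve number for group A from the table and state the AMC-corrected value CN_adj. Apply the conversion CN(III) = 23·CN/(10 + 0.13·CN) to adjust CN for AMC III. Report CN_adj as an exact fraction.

CN_adj = 186300/2053 ≈ 90.745

NRCS table: industrial district, soil group A → CN(II) = 81
Wet (AMC III): CN(III) = 23·81/(10 + 0.13·81) = 1863/(2053/100) = 186300/2053 ≈ 90.745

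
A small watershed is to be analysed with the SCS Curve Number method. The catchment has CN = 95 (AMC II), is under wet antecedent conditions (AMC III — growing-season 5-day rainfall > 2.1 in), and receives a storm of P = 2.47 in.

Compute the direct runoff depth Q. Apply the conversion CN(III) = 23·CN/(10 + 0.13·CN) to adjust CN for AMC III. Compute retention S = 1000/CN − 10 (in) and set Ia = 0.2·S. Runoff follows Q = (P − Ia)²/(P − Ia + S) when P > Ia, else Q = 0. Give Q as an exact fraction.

Wet (AMC III): CN(III) = 23·95/(10 + 0.13·95) = 2185/(447/20) = 43700/447 ≈ 97.763
Max retention: S = 1000/(43700/447) − 10 = 100/437 in (≈ 0.229 in)
Initial abstraction Ia = S/5 = (100/437)/5 = 20/437 ≈ 0.046 in
Excess rainfall: 2.470 − 0.046 = 2.424 in; P > Ia so Q > 0
Q: (105939/43700)² ÷ (115939/43700) = 11223071721/5066534300 in (≈ 2.215 in)

Q = 11223071721/5066534300 in ≈ 2.215 in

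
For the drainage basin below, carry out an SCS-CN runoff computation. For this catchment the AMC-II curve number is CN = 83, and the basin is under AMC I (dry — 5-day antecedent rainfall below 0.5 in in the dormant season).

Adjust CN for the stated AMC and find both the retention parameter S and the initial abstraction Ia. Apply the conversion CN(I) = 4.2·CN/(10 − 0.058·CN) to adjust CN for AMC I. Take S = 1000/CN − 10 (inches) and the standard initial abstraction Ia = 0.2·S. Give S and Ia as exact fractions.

S = 8500/1743 in ≈ 4.877 in; Ia = 1700/1743 in ≈ 0.975 in

Dry (AMC I): CN(I) = 4.2·83/(10 − 0.058·83) = (1743/5)/(2593/500) = 174300/2593 ≈ 67.219
Retention S: 1000/CN − 10 with CN=67.219 → S = 8500/1743 ≈ 4.877 in
Ia = 0.2·(8500/1743) = 1700/1743 in ≈ 0.975 in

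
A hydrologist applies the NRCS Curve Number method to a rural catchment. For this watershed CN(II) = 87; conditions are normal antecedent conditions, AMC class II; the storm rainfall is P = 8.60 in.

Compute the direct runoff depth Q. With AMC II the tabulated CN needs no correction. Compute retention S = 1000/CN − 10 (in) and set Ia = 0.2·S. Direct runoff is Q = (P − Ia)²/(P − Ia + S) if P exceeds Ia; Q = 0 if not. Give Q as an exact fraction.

Q = 13039321/1853535 in ≈ 7.035 in

AMC II — tabulated CN = 87 applies directly.
S = 1000/87 − 10 = 130/87 in ≈ 1.494 in
Ia = 0.2·(130/87) = 26/87 in ≈ 0.299 in
P − Ia = 8.600 − 0.299 = 3611/435 ≈ 8.301 in (> 0, runoff occurs)
Runoff Q = (P−Ia)²/(P−Ia+S) = (8.301)²/(8.301+1.494) = 13039321/1853535 ≈ 7.035 in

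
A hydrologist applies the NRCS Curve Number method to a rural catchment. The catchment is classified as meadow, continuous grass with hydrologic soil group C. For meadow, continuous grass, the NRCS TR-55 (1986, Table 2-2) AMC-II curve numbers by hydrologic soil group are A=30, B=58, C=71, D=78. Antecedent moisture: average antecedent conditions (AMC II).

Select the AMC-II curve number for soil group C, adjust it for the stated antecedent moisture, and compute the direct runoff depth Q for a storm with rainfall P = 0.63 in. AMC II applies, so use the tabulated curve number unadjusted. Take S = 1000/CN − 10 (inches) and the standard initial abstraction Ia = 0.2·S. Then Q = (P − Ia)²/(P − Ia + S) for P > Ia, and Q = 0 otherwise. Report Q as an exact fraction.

Q = 0 in ≈ 0.000 in

NRCS table: meadow, continuous grass, soil group C → CN(II) = 71
CN(II) = 71; AMC II needs no correction.
Max retention: S = 1000/71 − 10 = 290/71 in (≈ 4.085 in)
Initial abstraction Ia = S/5 = (290/71)/5 = 58/71 ≈ 0.817 in
P = 0.630 ≤ Ia = 0.817 in: entire storm abstracted, Q = 0.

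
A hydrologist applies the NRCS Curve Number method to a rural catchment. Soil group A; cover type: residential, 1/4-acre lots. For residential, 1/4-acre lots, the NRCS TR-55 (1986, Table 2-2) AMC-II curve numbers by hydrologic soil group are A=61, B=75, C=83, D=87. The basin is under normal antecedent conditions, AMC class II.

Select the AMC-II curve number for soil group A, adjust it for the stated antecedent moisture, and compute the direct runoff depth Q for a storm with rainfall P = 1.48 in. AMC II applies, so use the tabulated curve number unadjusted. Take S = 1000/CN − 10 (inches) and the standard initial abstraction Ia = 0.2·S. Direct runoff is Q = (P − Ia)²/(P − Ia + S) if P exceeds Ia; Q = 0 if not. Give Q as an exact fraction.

NRCS table: residential, 1/4-acre lots, soil group A → CN(II) = 61
Average conditions: CN = 61 (no AMC adjustment).
S = 1000/61 − 10 = 390/61 in ≈ 6.393 in
Initial abstraction Ia = S/5 = (390/61)/5 = 78/61 ≈ 1.279 in
P − Ia = 1.480 − 1.279 = 307/1525 ≈ 0.201 in (> 0, runoff occurs)
Q: (307/1525)² ÷ (10057/1525) = 94249/15336925 in (≈ 0.006 in)

Q = 94249/15336925 in ≈ 0.006 in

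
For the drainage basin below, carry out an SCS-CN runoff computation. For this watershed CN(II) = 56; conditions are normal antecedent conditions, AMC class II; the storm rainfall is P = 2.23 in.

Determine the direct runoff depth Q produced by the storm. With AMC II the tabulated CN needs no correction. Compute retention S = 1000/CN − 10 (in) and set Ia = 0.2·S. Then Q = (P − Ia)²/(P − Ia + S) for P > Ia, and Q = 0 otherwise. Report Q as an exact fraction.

CN(II) = 56; AMC II needs no correction.
Retention S: 1000/CN − 10 with CN=56.000 → S = 55/7 ≈ 7.857 in
Initial abstraction Ia = S/5 = (55/7)/5 = 11/7 ≈ 1.571 in
P − Ia = 2.230 − 1.571 = 461/700 ≈ 0.659 in (> 0, runoff occurs)
Q: (461/700)² ÷ (5961/700) = 212521/4172700 in (≈ 0.051 in)

Q = 212521/4172700 in ≈ 0.051 in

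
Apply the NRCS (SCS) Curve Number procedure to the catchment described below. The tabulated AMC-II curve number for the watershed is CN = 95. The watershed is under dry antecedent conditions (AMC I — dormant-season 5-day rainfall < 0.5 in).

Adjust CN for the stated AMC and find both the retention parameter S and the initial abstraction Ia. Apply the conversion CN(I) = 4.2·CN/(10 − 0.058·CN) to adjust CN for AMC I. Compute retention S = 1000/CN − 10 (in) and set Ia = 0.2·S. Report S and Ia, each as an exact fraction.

Adjust CN=95 to AMC I: 4.2·95/(10 − 0.058·95) → 399 ÷ (449/100) = 39900/449 ≈ 88.864
Max retention: S = 1000/(39900/449) − 10 = 500/399 in (≈ 1.253 in)
Ia = 0.2S: 0.2·1.253 = 0.251 in (exactly 100/399)

S = 500/399 in ≈ 1.253 in; Ia = 100/399 in ≈ 0.251 in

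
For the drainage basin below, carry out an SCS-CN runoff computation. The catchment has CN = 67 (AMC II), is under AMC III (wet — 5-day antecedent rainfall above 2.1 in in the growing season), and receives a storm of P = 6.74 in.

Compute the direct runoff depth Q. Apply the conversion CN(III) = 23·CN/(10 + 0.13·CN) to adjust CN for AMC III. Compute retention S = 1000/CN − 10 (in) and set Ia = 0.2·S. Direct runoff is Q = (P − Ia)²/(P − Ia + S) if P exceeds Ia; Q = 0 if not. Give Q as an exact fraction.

CN(III) from CN(II)=67: (23·67)/(10 + 0.13·67) = 154100/1871 ≈ 82.362
Retention S: 1000/CN − 10 with CN=82.362 → S = 3300/1541 ≈ 2.141 in
Ia = 0.2S: 0.2·2.141 = 0.428 in (exactly 660/1541)
Since P=6.740 > Ia=0.428: effective rainfall P−Ia = 486317/77050 in
Runoff Q = (P−Ia)²/(P−Ia+S) = (6.312)²/(6.312+2.141) = 236504224489/50183974850 ≈ 4.713 in

Q = 236504224489/50183974850 in ≈ 4.713 in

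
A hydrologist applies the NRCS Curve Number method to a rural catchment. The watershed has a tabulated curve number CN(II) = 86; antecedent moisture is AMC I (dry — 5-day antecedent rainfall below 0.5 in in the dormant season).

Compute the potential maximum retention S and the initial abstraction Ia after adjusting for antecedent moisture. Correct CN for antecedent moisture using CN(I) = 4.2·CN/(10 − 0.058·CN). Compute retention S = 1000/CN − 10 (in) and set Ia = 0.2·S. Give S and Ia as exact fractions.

Adjust CN=86 to AMC I: 4.2·86/(10 − 0.058·86) → (1806/5) ÷ (1253/250) = 12900/179 ≈ 72.067
S = 1000/(12900/179) − 10 = 500/129 in ≈ 3.876 in
Ia = 0.2·(500/129) = 100/129 in ≈ 0.775 in

S = 500/129 in ≈ 3.876 in; Ia = 100/129 in ≈ 0.775 in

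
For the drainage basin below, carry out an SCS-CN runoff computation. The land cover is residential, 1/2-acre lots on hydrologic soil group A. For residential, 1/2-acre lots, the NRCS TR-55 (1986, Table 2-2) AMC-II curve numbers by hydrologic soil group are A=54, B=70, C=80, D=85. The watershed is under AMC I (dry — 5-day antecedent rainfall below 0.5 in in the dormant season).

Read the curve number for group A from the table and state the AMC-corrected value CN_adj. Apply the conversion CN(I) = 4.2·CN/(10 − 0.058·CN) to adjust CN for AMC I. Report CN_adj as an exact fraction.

NRCS table: residential, 1/2-acre lots, soil group A → CN(II) = 54
CN(I) from CN(II)=54: (4.2·54)/(10 − 0.058·54) = 56700/1717 ≈ 33.023

CN_adj = 56700/1717 ≈ 33.023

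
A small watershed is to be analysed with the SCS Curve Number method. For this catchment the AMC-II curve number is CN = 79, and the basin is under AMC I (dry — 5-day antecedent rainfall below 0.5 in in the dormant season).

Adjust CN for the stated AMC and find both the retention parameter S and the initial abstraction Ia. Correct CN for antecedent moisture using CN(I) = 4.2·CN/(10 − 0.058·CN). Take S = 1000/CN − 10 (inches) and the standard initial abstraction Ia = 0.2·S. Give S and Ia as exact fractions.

Adjust CN=79 to AMC I: 4.2·79/(10 − 0.058·79) → (1659/5) ÷ (2709/500) = 7900/129 ≈ 61.240
S = 1000/(7900/129) − 10 = 500/79 in ≈ 6.329 in
Ia = 0.2·(500/79) = 100/79 in ≈ 1.266 in

S = 500/79 in ≈ 6.329 in; Ia = 100/79 in ≈ 1.266 in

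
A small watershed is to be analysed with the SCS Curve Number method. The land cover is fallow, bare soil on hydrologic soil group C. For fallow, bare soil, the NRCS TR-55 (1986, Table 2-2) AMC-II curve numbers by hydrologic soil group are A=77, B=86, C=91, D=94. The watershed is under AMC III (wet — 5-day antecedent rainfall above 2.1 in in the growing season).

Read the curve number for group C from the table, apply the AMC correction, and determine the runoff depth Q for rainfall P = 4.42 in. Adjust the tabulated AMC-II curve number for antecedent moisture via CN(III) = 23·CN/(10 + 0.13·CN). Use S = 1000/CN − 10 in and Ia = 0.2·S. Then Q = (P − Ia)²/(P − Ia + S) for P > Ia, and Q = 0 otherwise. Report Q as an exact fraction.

NRCS table: fallow, bare soil, soil group C → CN(II) = 91
CN(III) from CN(II)=91: (23·91)/(10 + 0.13·91) = 209300/2183 ≈ 95.877
S = 1000/(209300/2183) − 10 = 900/2093 in ≈ 0.430 in
Initial abstraction Ia = S/5 = (900/2093)/5 = 180/2093 ≈ 0.086 in
Excess rainfall: 4.420 − 0.086 = 4.334 in; P > Ia so Q > 0
Q = (453553/104650)²/((453553/104650) + 900/2093) = (205710323809/10951622500)/(498553/104650) = 205710323809/52173571450 in ≈ 3.943 in

Q = 205710323809/52173571450 in ≈ 3.943 in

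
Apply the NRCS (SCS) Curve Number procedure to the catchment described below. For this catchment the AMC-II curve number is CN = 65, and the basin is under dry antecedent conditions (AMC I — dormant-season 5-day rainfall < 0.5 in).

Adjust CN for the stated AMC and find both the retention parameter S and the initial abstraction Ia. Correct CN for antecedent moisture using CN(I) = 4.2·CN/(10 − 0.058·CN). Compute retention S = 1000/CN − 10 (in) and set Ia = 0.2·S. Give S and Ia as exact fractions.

S = 500/39 in ≈ 12.821 in; Ia = 100/39 in ≈ 2.564 in

CN(I) from CN(II)=65: (4.2·65)/(10 − 0.058·65) = 3900/89 ≈ 43.820
S = 1000/(3900/89) − 10 = 500/39 in ≈ 12.821 in
Ia = 0.2S: 0.2·12.821 = 2.564 in (exactly 100/39)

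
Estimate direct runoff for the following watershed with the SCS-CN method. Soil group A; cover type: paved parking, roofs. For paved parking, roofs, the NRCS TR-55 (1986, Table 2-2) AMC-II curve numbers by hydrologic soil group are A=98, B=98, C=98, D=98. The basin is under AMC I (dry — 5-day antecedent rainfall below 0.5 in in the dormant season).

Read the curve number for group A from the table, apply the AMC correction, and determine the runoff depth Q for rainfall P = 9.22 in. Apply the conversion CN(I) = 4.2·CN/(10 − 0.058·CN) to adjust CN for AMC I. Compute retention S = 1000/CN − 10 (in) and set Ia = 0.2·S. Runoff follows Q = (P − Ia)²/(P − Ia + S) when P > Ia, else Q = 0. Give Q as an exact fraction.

NRCS table: paved parking, roofs, soil group A → CN(II) = 98
Adjust CN=98 to AMC I: 4.2·98/(10 − 0.058·98) → (2058/5) ÷ (1079/250) = 102900/1079 ≈ 95.366
Retention S: 1000/CN − 10 with CN=95.366 → S = 500/1029 ≈ 0.486 in
Initial abstraction Ia = S/5 = (500/1029)/5 = 100/1029 ≈ 0.097 in
P − Ia = 9.220 − 0.097 = 469369/51450 ≈ 9.123 in (> 0, runoff occurs)
Q = (469369/51450)²/((469369/51450) + 500/1029) = (220307258161/2647102500)/(494369/51450) = 220307258161/25435285050 in ≈ 8.661 in

Q = 220307258161/25435285050 in ≈ 8.661 in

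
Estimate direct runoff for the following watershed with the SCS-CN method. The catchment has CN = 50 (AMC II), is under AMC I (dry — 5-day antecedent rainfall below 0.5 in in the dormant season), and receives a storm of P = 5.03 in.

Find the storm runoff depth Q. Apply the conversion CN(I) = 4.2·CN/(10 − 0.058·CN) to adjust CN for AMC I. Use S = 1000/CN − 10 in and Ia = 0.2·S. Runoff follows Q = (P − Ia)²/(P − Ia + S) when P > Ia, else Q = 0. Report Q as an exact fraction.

Q = 316969/106182300 in ≈ 0.003 in

CN(I) from CN(II)=50: (4.2·50)/(10 − 0.058·50) = 2100/71 ≈ 29.577
Retention S: 1000/CN − 10 with CN=29.577 → S = 500/21 ≈ 23.810 in
Ia = 0.2S: 0.2·23.810 = 4.762 in (exactly 100/21)
P − Ia = 5.030 − 4.762 = 563/2100 ≈ 0.268 in (> 0, runoff occurs)
Q: (563/2100)² ÷ (50563/2100) = 316969/106182300 in (≈ 0.003 in)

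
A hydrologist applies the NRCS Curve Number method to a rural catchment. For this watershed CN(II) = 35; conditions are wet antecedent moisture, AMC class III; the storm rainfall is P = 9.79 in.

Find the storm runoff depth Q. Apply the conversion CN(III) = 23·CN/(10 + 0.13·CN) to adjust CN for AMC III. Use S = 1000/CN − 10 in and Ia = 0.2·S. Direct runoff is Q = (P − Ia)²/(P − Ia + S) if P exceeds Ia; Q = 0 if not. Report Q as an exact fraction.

Q = 17323561161/4212065900 in ≈ 4.113 in

Wet (AMC III): CN(III) = 23·35/(10 + 0.13·35) = 805/(291/20) = 16100/291 ≈ 55.326
S = 1000/(16100/291) − 10 = 1300/161 in ≈ 8.075 in
Initial abstraction Ia = S/5 = (1300/161)/5 = 260/161 ≈ 1.615 in
Excess rainfall: 9.790 − 1.615 = 8.175 in; P > Ia so Q > 0
Runoff Q = (P−Ia)²/(P−Ia+S) = (8.175)²/(8.175+8.075) = 17323561161/4212065900 ≈ 4.113 in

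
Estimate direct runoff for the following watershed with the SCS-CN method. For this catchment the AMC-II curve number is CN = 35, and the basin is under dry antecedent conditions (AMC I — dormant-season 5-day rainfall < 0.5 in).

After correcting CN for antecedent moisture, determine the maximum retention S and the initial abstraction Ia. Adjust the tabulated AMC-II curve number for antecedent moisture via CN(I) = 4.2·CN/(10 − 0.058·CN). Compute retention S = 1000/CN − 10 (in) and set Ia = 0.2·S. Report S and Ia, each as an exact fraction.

S = 6500/147 in ≈ 44.218 in; Ia = 1300/147 in ≈ 8.844 in

Dry (AMC I): CN(I) = 4.2·35/(10 − 0.058·35) = 147/(797/100) = 14700/797 ≈ 18.444
Retention S: 1000/CN − 10 with CN=18.444 → S = 6500/147 ≈ 44.218 in
Ia = 0.2·(6500/147) = 1300/147 in ≈ 8.844 in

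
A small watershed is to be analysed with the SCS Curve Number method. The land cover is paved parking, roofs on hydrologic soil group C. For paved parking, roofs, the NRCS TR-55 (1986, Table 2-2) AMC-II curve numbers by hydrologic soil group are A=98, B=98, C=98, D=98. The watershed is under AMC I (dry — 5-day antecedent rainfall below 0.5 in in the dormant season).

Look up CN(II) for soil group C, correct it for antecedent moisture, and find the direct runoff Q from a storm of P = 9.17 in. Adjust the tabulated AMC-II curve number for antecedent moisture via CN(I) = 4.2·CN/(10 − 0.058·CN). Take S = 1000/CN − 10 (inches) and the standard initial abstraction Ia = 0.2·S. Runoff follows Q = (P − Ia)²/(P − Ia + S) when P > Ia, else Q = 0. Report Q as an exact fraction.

NRCS table: paved parking, roofs, soil group C → CN(II) = 98
CN(I) from CN(II)=98: (4.2·98)/(10 − 0.058·98) = 102900/1079 ≈ 95.366
S = 1000/(102900/1079) − 10 = 500/1029 in ≈ 0.486 in
Ia = 0.2·(500/1029) = 100/1029 in ≈ 0.097 in
Excess rainfall: 9.170 − 0.097 = 9.073 in; P > Ia so Q > 0
Q = (933593/102900)²/((933593/102900) + 500/1029) = (871595889649/10588410000)/(983593/102900) = 871595889649/101211719700 in ≈ 8.612 in

Q = 871595889649/101211719700 in ≈ 8.612 in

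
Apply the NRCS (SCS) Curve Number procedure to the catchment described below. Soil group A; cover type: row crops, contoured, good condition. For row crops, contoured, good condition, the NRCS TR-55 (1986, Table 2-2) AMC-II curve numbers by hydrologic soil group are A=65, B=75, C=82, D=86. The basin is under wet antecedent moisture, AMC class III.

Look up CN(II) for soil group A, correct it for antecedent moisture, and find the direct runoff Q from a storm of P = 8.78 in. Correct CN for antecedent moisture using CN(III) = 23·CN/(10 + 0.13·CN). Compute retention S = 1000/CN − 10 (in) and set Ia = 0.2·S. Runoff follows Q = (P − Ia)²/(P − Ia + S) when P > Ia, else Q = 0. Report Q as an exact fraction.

NRCS table: row crops, contoured, good condition, soil group A → CN(II) = 65
CN(III) from CN(II)=65: (23·65)/(10 + 0.13·65) = 29900/369 ≈ 81.030
S = 1000/(29900/369) − 10 = 700/299 in ≈ 2.341 in
Initial abstraction Ia = S/5 = (700/299)/5 = 140/299 ≈ 0.468 in
Excess rainfall: 8.780 − 0.468 = 8.312 in; P > Ia so Q > 0
Q = (124261/14950)²/((124261/14950) + 700/299) = (15440796121/223502500)/(159261/14950) = 15440796121/2380951950 in ≈ 6.485 in

Q = 15440796121/2380951950 in ≈ 6.485 in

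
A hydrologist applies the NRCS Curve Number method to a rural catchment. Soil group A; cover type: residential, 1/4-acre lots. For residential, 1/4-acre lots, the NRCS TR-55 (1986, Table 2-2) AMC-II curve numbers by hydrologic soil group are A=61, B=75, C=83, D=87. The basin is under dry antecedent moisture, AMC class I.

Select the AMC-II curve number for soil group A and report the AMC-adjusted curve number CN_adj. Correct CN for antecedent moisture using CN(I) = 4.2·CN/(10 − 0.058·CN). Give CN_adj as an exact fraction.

NRCS table: residential, 1/4-acre lots, soil group A → CN(II) = 61
CN(I) from CN(II)=61: (4.2·61)/(10 − 0.058·61) = 42700/1077 ≈ 39.647

CN_adj = 42700/1077 ≈ 39.647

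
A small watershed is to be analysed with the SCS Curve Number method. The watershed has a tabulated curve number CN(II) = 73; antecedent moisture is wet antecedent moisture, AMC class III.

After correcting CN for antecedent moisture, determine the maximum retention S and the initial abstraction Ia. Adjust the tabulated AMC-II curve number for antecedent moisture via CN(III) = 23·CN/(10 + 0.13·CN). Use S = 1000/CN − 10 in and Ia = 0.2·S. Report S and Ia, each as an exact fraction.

S = 2700/1679 in ≈ 1.608 in; Ia = 540/1679 in ≈ 0.322 in

CN(III) from CN(II)=73: (23·73)/(10 + 0.13·73) = 167900/1949 ≈ 86.147
Retention S: 1000/CN − 10 with CN=86.147 → S = 2700/1679 ≈ 1.608 in
Ia = 0.2·(2700/1679) = 540/1679 in ≈ 0.322 in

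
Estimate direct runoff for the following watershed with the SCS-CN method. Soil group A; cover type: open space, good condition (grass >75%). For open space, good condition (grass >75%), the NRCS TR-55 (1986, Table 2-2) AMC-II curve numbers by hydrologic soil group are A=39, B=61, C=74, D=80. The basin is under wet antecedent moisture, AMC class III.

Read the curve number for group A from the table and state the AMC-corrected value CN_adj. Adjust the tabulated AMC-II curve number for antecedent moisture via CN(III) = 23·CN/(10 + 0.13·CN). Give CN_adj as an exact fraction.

CN_adj = 89700/1507 ≈ 59.522

NRCS table: open space, good condition (grass >75%), soil group A → CN(II) = 39
CN(III) from CN(II)=39: (23·39)/(10 + 0.13·39) = 89700/1507 ≈ 59.522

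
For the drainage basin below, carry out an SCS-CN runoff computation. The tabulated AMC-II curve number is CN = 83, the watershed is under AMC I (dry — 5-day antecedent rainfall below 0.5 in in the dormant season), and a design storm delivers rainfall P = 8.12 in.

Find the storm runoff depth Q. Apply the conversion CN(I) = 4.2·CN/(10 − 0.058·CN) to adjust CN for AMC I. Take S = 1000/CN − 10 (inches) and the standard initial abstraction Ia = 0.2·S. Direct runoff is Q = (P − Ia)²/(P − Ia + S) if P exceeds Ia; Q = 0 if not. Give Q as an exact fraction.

Q = 96925746241/22825848675 in ≈ 4.246 in

Adjust CN=83 to AMC I: 4.2·83/(10 − 0.058·83) → (1743/5) ÷ (2593/500) = 174300/2593 ≈ 67.219
Max retention: S = 1000/(174300/2593) − 10 = 8500/1743 in (≈ 4.877 in)
Ia = 0.2S: 0.2·4.877 = 0.975 in (exactly 1700/1743)
Since P=8.120 > Ia=0.975: effective rainfall P−Ia = 311329/43575 in
Runoff Q = (P−Ia)²/(P−Ia+S) = (7.145)²/(7.145+4.877) = 96925746241/22825848675 ≈ 4.246 in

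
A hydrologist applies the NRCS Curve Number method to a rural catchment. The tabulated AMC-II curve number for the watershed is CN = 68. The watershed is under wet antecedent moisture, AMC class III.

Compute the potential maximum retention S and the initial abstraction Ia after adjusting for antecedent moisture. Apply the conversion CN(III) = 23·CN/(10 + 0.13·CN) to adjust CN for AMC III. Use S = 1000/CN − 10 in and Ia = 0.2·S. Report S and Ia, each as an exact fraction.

S = 800/391 in ≈ 2.046 in; Ia = 160/391 in ≈ 0.409 in

CN(III) from CN(II)=68: (23·68)/(10 + 0.13·68) = 39100/471 ≈ 83.015
Max retention: S = 1000/(39100/471) − 10 = 800/391 in (≈ 2.046 in)
Initial abstraction Ia = S/5 = (800/391)/5 = 160/391 ≈ 0.409 in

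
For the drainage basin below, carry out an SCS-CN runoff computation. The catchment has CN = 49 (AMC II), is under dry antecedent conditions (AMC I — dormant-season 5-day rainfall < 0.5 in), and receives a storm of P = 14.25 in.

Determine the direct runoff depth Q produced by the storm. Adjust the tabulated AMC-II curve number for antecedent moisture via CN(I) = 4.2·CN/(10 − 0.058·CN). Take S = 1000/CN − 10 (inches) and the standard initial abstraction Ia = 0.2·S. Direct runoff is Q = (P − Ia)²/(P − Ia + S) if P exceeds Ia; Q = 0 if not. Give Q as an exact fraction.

Adjust CN=49 to AMC I: 4.2·49/(10 − 0.058·49) → (1029/5) ÷ (3579/500) = 34300/1193 ≈ 28.751
Retention S: 1000/CN − 10 with CN=28.751 → S = 8500/343 ≈ 24.781 in
Ia = 0.2S: 0.2·24.781 = 4.956 in (exactly 1700/343)
P − Ia = 14.250 − 4.956 = 12751/1372 ≈ 9.294 in (> 0, runoff occurs)
Q: (12751/1372)² ÷ (46751/1372) = 162588001/64142372 in (≈ 2.535 in)

Q = 162588001/64142372 in ≈ 2.535 in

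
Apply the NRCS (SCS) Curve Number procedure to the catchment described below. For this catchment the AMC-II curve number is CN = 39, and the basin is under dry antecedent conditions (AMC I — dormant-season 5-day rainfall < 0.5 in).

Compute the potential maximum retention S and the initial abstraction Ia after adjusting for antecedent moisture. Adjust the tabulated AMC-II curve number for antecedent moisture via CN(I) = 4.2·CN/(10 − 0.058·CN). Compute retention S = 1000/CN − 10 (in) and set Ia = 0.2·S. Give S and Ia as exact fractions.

S = 30500/819 in ≈ 37.241 in; Ia = 6100/819 in ≈ 7.448 in

Adjust CN=39 to AMC I: 4.2·39/(10 − 0.058·39) → (819/5) ÷ (3869/500) = 81900/3869 ≈ 21.168
Retention S: 1000/CN − 10 with CN=21.168 → S = 30500/819 ≈ 37.241 in
Ia = 0.2S: 0.2·37.241 = 7.448 in (exactly 6100/819)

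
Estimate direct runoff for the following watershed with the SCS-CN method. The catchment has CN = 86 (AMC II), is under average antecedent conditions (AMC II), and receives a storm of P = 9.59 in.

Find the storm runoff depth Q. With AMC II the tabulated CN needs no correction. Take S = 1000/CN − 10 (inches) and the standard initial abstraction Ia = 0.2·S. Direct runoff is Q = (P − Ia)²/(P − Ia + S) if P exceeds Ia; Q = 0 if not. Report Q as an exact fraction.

Q = 226712367/28771300 in ≈ 7.880 in

CN(II) = 86; AMC II needs no correction.
S = 1000/86 − 10 = 70/43 in ≈ 1.628 in
Ia = 0.2·(70/43) = 14/43 in ≈ 0.326 in
Excess rainfall: 9.590 − 0.326 = 9.264 in; P > Ia so Q > 0
Q = (39837/4300)²/((39837/4300) + 70/43) = (1586986569/18490000)/(46837/4300) = 226712367/28771300 in ≈ 7.880 in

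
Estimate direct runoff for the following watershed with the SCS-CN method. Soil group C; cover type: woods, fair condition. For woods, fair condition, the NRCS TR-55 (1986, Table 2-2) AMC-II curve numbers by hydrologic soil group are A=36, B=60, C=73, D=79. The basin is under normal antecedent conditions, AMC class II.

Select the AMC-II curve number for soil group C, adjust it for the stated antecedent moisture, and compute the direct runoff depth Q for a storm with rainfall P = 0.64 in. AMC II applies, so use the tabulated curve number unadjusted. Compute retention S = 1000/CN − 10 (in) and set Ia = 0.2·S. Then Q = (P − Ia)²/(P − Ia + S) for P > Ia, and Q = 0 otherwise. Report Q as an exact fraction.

NRCS table: woods, fair condition, soil group C → CN(II) = 73
Average conditions: CN = 73 (no AMC adjustment).
Max retention: S = 1000/73 − 10 = 270/73 in (≈ 3.699 in)
Initial abstraction Ia = S/5 = (270/73)/5 = 54/73 ≈ 0.740 in
P = 0.640 ≤ Ia = 0.740 in: entire storm abstracted, Q = 0.

Q = 0 in ≈ 0.000 in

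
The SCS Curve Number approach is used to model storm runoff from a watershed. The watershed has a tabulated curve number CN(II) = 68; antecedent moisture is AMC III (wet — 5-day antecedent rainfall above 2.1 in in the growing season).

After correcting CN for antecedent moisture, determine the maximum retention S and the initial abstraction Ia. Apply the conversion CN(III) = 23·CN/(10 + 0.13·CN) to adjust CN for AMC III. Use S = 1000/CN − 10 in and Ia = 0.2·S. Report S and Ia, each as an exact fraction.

Adjust CN=68 to AMC III: 23·68/(10 + 0.13·68) → 1564 ÷ (471/25) = 39100/471 ≈ 83.015
S = 1000/(39100/471) − 10 = 800/391 in ≈ 2.046 in
Ia = 0.2S: 0.2·2.046 = 0.409 in (exactly 160/391)

S = 800/391 in ≈ 2.046 in; Ia = 160/391 in ≈ 0.409 in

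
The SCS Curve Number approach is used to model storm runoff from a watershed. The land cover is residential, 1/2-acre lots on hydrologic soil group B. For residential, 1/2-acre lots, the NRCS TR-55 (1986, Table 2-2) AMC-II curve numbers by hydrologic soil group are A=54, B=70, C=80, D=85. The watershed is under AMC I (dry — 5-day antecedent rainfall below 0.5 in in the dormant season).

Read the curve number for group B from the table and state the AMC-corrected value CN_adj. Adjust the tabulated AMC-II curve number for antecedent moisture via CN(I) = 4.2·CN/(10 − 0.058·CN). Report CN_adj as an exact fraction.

CN_adj = 4900/99 ≈ 49.495

NRCS table: residential, 1/2-acre lots, soil group B → CN(II) = 70
Adjust CN=70 to AMC I: 4.2·70/(10 − 0.058·70) → 294 ÷ (297/50) = 4900/99 ≈ 49.495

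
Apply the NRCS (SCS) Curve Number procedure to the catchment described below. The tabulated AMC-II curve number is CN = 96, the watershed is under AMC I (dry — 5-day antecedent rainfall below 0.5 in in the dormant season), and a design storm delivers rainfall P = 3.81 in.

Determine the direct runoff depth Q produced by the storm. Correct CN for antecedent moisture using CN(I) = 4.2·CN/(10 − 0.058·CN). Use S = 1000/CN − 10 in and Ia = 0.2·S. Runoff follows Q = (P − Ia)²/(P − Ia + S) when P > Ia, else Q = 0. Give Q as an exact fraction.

Q = 517699009/182718900 in ≈ 2.833 in

Dry (AMC I): CN(I) = 4.2·96/(10 − 0.058·96) = (2016/5)/(554/125) = 25200/277 ≈ 90.975
Retention S: 1000/CN − 10 with CN=90.975 → S = 125/126 ≈ 0.992 in
Initial abstraction Ia = S/5 = (125/126)/5 = 25/126 ≈ 0.198 in
Since P=3.810 > Ia=0.198: effective rainfall P−Ia = 22753/6300 in
Runoff Q = (P−Ia)²/(P−Ia+S) = (3.612)²/(3.612+0.992) = 517699009/182718900 ≈ 2.833 in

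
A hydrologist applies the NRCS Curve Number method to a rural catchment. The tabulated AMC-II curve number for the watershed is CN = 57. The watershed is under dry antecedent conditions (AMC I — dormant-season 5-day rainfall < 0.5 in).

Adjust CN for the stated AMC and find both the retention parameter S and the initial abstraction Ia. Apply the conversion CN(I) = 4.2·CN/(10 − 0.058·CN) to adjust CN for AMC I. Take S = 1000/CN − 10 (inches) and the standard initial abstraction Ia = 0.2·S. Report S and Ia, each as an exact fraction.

S = 21500/1197 in ≈ 17.962 in; Ia = 4300/1197 in ≈ 3.592 in

CN(I) from CN(II)=57: (4.2·57)/(10 − 0.058·57) = 119700/3347 ≈ 35.763
S = 1000/(119700/3347) − 10 = 21500/1197 in ≈ 17.962 in
Initial abstraction Ia = S/5 = (21500/1197)/5 = 4300/1197 ≈ 3.592 in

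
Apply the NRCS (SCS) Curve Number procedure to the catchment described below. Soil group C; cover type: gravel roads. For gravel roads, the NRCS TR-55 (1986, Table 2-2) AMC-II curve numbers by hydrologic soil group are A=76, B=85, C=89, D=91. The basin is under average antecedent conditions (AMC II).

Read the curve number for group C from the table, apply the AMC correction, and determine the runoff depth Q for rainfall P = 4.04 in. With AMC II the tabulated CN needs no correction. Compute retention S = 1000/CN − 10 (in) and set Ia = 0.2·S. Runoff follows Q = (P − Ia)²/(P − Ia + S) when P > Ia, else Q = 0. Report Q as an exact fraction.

Q = 71216721/24895525 in ≈ 2.861 in

NRCS table: gravel roads, soil group C → CN(II) = 89
AMC II — tabulated CN = 89 applies directly.
Retention S: 1000/CN − 10 with CN=89.000 → S = 110/89 ≈ 1.236 in
Ia = 0.2·(110/89) = 22/89 in ≈ 0.247 in
Excess rainfall: 4.040 − 0.247 = 3.793 in; P > Ia so Q > 0
Q: (8439/2225)² ÷ (11189/2225) = 71216721/24895525 in (≈ 2.861 in)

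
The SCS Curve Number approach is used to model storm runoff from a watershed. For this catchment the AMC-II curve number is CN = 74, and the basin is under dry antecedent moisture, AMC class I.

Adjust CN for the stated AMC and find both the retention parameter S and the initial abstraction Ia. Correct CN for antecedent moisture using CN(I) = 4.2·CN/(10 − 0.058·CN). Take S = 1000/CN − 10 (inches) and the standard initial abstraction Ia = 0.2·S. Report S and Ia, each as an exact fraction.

CN(I) from CN(II)=74: (4.2·74)/(10 − 0.058·74) = 77700/1427 ≈ 54.450
S = 1000/(77700/1427) − 10 = 6500/777 in ≈ 8.366 in
Initial abstraction Ia = S/5 = (6500/777)/5 = 1300/777 ≈ 1.673 in

S = 6500/777 in ≈ 8.366 in; Ia = 1300/777 in ≈ 1.673 in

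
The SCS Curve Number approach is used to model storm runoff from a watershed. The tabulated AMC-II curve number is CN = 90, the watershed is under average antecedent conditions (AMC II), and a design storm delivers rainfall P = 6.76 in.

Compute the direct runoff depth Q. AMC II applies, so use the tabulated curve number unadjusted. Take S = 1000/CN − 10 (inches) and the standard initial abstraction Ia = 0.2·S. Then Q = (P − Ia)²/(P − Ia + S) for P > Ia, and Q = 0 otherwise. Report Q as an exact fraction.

Q = 2163841/387225 in ≈ 5.588 in

CN(II) = 90; AMC II needs no correction.
S = 1000/90 − 10 = 10/9 in ≈ 1.111 in
Ia = 0.2·(10/9) = 2/9 in ≈ 0.222 in
Excess rainfall: 6.760 − 0.222 = 6.538 in; P > Ia so Q > 0
Runoff Q = (P−Ia)²/(P−Ia+S) = (6.538)²/(6.538+1.111) = 2163841/387225 ≈ 5.588 in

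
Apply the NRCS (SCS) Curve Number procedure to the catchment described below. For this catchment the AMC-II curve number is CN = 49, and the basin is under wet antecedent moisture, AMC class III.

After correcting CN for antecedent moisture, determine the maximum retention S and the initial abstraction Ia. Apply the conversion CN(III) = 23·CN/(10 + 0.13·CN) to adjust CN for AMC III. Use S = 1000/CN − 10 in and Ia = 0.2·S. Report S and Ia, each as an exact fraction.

Adjust CN=49 to AMC III: 23·49/(10 + 0.13·49) → 1127 ÷ (1637/100) = 112700/1637 ≈ 68.845
Max retention: S = 1000/(112700/1637) − 10 = 5100/1127 in (≈ 4.525 in)
Ia = 0.2·(5100/1127) = 1020/1127 in ≈ 0.905 in

S = 5100/1127 in ≈ 4.525 in; Ia = 1020/1127 in ≈ 0.905 in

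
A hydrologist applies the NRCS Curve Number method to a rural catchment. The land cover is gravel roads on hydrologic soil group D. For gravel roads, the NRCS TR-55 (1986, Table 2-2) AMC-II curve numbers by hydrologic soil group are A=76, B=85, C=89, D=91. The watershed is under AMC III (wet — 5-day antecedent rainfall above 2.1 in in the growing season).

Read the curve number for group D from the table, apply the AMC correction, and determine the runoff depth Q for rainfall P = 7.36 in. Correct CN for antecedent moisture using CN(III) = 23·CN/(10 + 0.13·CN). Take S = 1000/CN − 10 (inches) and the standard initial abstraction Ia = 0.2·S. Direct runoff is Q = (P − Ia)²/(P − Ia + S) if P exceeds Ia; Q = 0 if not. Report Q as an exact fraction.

NRCS table: gravel roads, soil group D → CN(II) = 91
Adjust CN=91 to AMC III: 23·91/(10 + 0.13·91) → 2093 ÷ (2183/100) = 209300/2183 ≈ 95.877
S = 1000/(209300/2183) − 10 = 900/2093 in ≈ 0.430 in
Ia = 0.2·(900/2093) = 180/2093 in ≈ 0.086 in
P − Ia = 7.360 − 0.086 = 380612/52325 ≈ 7.274 in (> 0, runoff occurs)
Q: (380612/52325)² ÷ (403112/52325) = 18108186818/2636604425 in (≈ 6.868 in)

Q = 18108186818/2636604425 in ≈ 6.868 in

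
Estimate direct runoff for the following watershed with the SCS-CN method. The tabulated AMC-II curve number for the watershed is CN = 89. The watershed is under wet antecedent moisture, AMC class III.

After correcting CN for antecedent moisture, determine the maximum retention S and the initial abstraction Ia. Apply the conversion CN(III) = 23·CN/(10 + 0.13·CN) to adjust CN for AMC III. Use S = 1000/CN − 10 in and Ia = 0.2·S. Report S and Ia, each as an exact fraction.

S = 1100/2047 in ≈ 0.537 in; Ia = 220/2047 in ≈ 0.107 in

Wet (AMC III): CN(III) = 23·89/(10 + 0.13·89) = 2047/(2157/100) = 204700/2157 ≈ 94.900
Retention S: 1000/CN − 10 with CN=94.900 → S = 1100/2047 ≈ 0.537 in
Ia = 0.2S: 0.2·0.537 = 0.107 in (exactly 220/2047)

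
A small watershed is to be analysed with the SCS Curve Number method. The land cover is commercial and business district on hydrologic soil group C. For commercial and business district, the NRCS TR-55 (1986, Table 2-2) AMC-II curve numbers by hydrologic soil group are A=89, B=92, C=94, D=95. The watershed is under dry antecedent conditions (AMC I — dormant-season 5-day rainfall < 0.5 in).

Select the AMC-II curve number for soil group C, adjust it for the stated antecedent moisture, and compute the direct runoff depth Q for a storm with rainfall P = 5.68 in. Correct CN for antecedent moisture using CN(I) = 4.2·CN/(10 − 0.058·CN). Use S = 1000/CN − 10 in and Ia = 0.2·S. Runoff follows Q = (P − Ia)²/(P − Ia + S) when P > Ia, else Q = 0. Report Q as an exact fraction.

Q = 977615762/233252775 in ≈ 4.191 in

NRCS table: commercial and business district, soil group C → CN(II) = 94
CN(I) from CN(II)=94: (4.2·94)/(10 − 0.058·94) = 32900/379 ≈ 86.807
Retention S: 1000/CN − 10 with CN=86.807 → S = 500/329 ≈ 1.520 in
Ia = 0.2·(500/329) = 100/329 in ≈ 0.304 in
P − Ia = 5.680 − 0.304 = 44218/8225 ≈ 5.376 in (> 0, runoff occurs)
Q = (44218/8225)²/((44218/8225) + 500/329) = (1955231524/67650625)/(56718/8225) = 977615762/233252775 in ≈ 4.191 in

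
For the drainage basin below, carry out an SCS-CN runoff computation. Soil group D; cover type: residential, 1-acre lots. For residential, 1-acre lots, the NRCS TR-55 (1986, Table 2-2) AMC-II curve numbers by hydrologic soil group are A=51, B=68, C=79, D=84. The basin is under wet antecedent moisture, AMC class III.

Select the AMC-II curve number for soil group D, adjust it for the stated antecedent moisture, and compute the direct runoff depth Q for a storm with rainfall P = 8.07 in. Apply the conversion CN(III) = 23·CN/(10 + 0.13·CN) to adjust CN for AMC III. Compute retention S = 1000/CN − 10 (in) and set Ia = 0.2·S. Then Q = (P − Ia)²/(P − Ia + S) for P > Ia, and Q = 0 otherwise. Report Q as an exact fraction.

NRCS table: residential, 1-acre lots, soil group D → CN(II) = 84
Adjust CN=84 to AMC III: 23·84/(10 + 0.13·84) → 1932 ÷ (523/25) = 48300/523 ≈ 92.352
Max retention: S = 1000/(48300/523) − 10 = 400/483 in (≈ 0.828 in)
Initial abstraction Ia = S/5 = (400/483)/5 = 80/483 ≈ 0.166 in
P − Ia = 8.070 − 0.166 = 381781/48300 ≈ 7.904 in (> 0, runoff occurs)
Q: (381781/48300)² ÷ (421781/48300) = 145756731961/20372022300 in (≈ 7.155 in)

Q = 145756731961/20372022300 in ≈ 7.155 in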